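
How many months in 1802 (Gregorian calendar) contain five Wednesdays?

A month of length L has five Wednesdays iff its first Wednesday is on day ≤ L−28 (so day 1–3 in a 31-day month, 1–2 in a 30-day month, day 1 in a leap February).
Checking each month of 1802: Jan starts Fri (31d); Feb starts Mon (28d); Mar starts Mon (31d) ✓; Apr starts Thu (30d); May starts Sat (31d); Jun starts Tue (30d) ✓; Jul starts Thu (31d); Aug starts Sun (31d); Sep starts Wed (30d) ✓; Oct starts Fri (31d); Nov starts Mon (30d); Dec starts Wed (31d) ✓.
Five-Wednesday months: March, June, September, December → 4.

4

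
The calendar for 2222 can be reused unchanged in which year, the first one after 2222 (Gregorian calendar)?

Two years share a calendar iff Jan 1 falls on the same weekday and both are leap or both are common. 2222: Jan 1 is Tuesday, common year.
2223: Jan 1 Wednesday, common
2224: Jan 1 Thursday, leap
2225: Jan 1 Saturday, common
2226: Jan 1 Sunday, common
2227: Jan 1 Monday, common
2228: Jan 1 Tuesday, leap
2229: Jan 1 Thursday, common
2230: Jan 1 Friday, common
2231: Jan 1 Saturday, common
2232: Jan 1 Sunday, leap
2233: Jan 1 Tuesday, common
2233 matches on both conditions.

2233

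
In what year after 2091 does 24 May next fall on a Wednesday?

From one year to the next, a fixed date's weekday advances by 1, or by 2 when a Feb 29 lies between the two dates.
2091: May 24 is Thursday.
2092: Saturday (+2)
2093: Sunday (+1)
2094: Monday (+1)
2095: Tuesday (+1)
2096: Thursday (+2)
2097: Friday (+1)
2098: Saturday (+1)
2099: Sunday (+1)
2100: Monday (+1)
2101: Tuesday (+1)
2102: Wednesday (+1)
24 May falls on a Wednesday in 2102.

2102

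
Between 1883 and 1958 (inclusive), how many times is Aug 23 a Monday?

Track Aug 23's weekday year by year (advancing +1, or +2 across a Feb 29):
  1883: Thu  1884: Sat (+2)  1885: Sun (+1)  1886: Mon (+1) ✓  1887: Tue (+1)
  1888: Thu (+2)  1889: Fri (+1)  1890: Sat (+1)  1891: Sun (+1)  1892: Tue (+2)
  1893: Wed (+1)  1894: Thu (+1)  1895: Fri (+1)  1896: Sun (+2)  … (48 more years) …
  1945: Thu (+1)  1946: Fri (+1)  1947: Sat (+1)  1948: Mon (+2) ✓  1949: Tue (+1)
  1950: Wed (+1)  1951: Thu (+1)  1952: Sat (+2)  1953: Sun (+1)  1954: Mon (+1) ✓
  1955: Tue (+1)  1956: Thu (+2)  1957: Fri (+1)  1958: Sat (+1)
Monday years: 1886, 1897, 1909, 1915, 1920, 1926, 1937, 1943, 1948, 1954 — 10 in total.

10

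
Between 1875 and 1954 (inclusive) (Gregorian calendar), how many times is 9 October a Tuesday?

12

Track 9 October's weekday year by year (advancing +1, or +2 across a Feb 29):
  1875: Sat  1876: Mon (+2)  1877: Tue (+1) ✓  1878: Wed (+1)  1879: Thu (+1)
  1880: Sat (+2)  1881: Sun (+1)  1882: Mon (+1)  1883: Tue (+1) ✓  1884: Thu (+2)
  1885: Fri (+1)  1886: Sat (+1)  1887: Sun (+1)  1888: Tue (+2) ✓  … (52 more years) …
  1941: Thu (+1)  1942: Fri (+1)  1943: Sat (+1)  1944: Mon (+2)  1945: Tue (+1) ✓
  1946: Wed (+1)  1947: Thu (+1)  1948: Sat (+2)  1949: Sun (+1)  1950: Mon (+1)
  1951: Tue (+1) ✓  1952: Thu (+2)  1953: Fri (+1)  1954: Sat (+1)
Tuesday years: 1877, 1883, 1888, 1894, 1900, 1906, 1917, 1923, 1928, 1934, 1945, 1951 — 12 in total.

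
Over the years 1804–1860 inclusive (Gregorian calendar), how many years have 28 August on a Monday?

8

Track 28 August's weekday year by year (advancing +1, or +2 across a Feb 29):
  1804: Tue  1805: Wed (+1)  1806: Thu (+1)  1807: Fri (+1)  1808: Sun (+2)
  1809: Mon (+1) ✓  1810: Tue (+1)  1811: Wed (+1)  1812: Fri (+2)  1813: Sat (+1)
  1814: Sun (+1)  1815: Mon (+1) ✓  1816: Wed (+2)  1817: Thu (+1)  … (29 more years) …
  1847: Sat (+1)  1848: Mon (+2) ✓  1849: Tue (+1)  1850: Wed (+1)  1851: Thu (+1)
  1852: Sat (+2)  1853: Sun (+1)  1854: Mon (+1) ✓  1855: Tue (+1)  1856: Thu (+2)
  1857: Fri (+1)  1858: Sat (+1)  1859: Sun (+1)  1860: Tue (+2)
Monday years: 1809, 1815, 1820, 1826, 1837, 1843, 1848, 1854 — 8 in total.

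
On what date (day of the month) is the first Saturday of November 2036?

November 1, 2036 is a Saturday, so the first Saturday is the 1st.
The first Saturday is 1 + 0 = 1.

1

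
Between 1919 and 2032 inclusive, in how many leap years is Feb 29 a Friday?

Leap years in 1919–2032: 29 of them.
Feb 29 weekday advances by 5 (mod 7) from one leap year to the next four years later (or differs when a century non-leap intervenes).
Leap-day weekdays: 1920:Sun 1924:Fri✓ 1928:Wed 1932:Mon 1936:Sat 1940:Thu 1944:Tue 1948:Sun 1952:Fri✓ 1956:Wed 1960:Mon 1964:Sat 1968:Thu …(3 more)… 1984:Wed 1988:Mon 1992:Sat 1996:Thu 2000:Tue 2004:Sun 2008:Fri✓ 2012:Wed 2016:Mon 2020:Sat 2024:Thu 2028:Tue 2032:Sun
Friday: 1924, 1952, 1980, 2008 → 4.

4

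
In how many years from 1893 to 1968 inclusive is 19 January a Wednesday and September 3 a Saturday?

Check each year's weekday for 19 January and September 3:
  1893: Thu/Sun  1894: Fri/Mon  1895: Sat/Tue  1896: Sun/Thu  1897: Tue/Fri  1898: Wed/Sat ✓  1899: Thu/Sun  1900: Fri/Mon  1901: Sat/Tue  1902: Sun/Wed  1903: Mon/Thu  1904: Tue/Sat  1905: Thu/Sun  1906: Fri/Mon  …(48 more)…  1955: Wed/Sat ✓  1956: Thu/Mon  1957: Sat/Tue  1958: Sun/Wed  1959: Mon/Thu  1960: Tue/Sat  1961: Thu/Sun  1962: Fri/Mon  1963: Sat/Tue  1964: Sun/Thu  1965: Tue/Fri  1966: Wed/Sat ✓  1967: Thu/Sun  1968: Fri/Tue
Both conditions hold in: 1898, 1910, 1921, 1927, 1938, 1949, 1955, 1966 — 8.

8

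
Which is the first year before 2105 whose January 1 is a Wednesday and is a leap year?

2076

Jan 1 advances by 2 weekdays after a leap year and by 1 after a common year.
2105: Jan 1 is Thursday.
2104: Tuesday (leap)
2103: Monday
2102: Sunday
2101: Saturday
2100: Friday
2099: Thursday
2098: Wednesday
2097: Tuesday
2096: Sunday (leap)
2095: Saturday
2094: Friday
2093: Thursday
2092: Tuesday (leap)
2091: Monday
2090: Sunday
2089: Saturday
2088: Thursday (leap)
2087: Wednesday
2086: Tuesday
2085: Monday
2084: Saturday (leap)
2083: Friday
2082: Thursday
2081: Wednesday
2080: Monday (leap)
2079: Sunday
2078: Saturday
2077: Friday
2076: Wednesday (leap)
2076 begins on a Wednesday and is a leap year.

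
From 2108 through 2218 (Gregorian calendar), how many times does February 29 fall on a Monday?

5

Leap years in 2108–2218: 27 of them.
Feb 29 weekday advances by 5 (mod 7) from one leap year to the next four years later (or differs when a century non-leap intervenes).
Leap-day weekdays: 2108:Wed 2112:Mon✓ 2116:Sat 2120:Thu 2124:Tue 2128:Sun 2132:Fri 2136:Wed 2140:Mon✓ 2144:Sat 2148:Thu 2152:Tue 2156:Sun 2160:Fri 2164:Wed 2168:Mon✓ 2172:Sat 2176:Thu 2180:Tue 2184:Sun 2188:Fri 2192:Wed 2196:Mon✓ 2204:Wed 2208:Mon✓ 2212:Sat 2216:Thu
Monday: 2112, 2140, 2168, 2196, 2208 → 5.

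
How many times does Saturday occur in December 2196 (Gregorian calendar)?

5

December 2196 has 31 days and begins on Thursday.
The first Saturday is December 3.
Saturdays fall on 3, 10, 17, 24, 31 — that's 5.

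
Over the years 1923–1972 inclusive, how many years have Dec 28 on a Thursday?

7

Track Dec 28's weekday year by year (advancing +1, or +2 across a Feb 29):
  1923: Fri  1924: Sun (+2)  1925: Mon (+1)  1926: Tue (+1)  1927: Wed (+1)
  1928: Fri (+2)  1929: Sat (+1)  1930: Sun (+1)  1931: Mon (+1)  1932: Wed (+2)
  1933: Thu (+1) ✓  1934: Fri (+1)  1935: Sat (+1)  1936: Mon (+2)  … (22 more years) …
  1959: Mon (+1)  1960: Wed (+2)  1961: Thu (+1) ✓  1962: Fri (+1)  1963: Sat (+1)
  1964: Mon (+2)  1965: Tue (+1)  1966: Wed (+1)  1967: Thu (+1) ✓  1968: Sat (+2)
  1969: Sun (+1)  1970: Mon (+1)  1971: Tue (+1)  1972: Thu (+2) ✓
Thursday years: 1933, 1939, 1944, 1950, 1961, 1967, 1972 — 7 in total.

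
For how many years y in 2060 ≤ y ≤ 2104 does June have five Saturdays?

12

June has 30 days; it has five Saturdays when Saturday falls among the first (month-length − 28) days — i.e. when June 1 is one of Saturday/Friday.
June 1 by year: 2060:Tue 2061:Wed 2062:Thu 2063:Fri✓ 2064:Sun 2065:Mon 2066:Tue 2067:Wed 2068:Fri✓ 2069:Sat✓ 2070:Sun 2071:Mon 2072:Wed 2073:Thu 2074:Fri✓ …(15 more)… 2090:Thu 2091:Fri✓ 2092:Sun 2093:Mon 2094:Tue 2095:Wed 2096:Fri✓ 2097:Sat✓ 2098:Sun 2099:Mon 2100:Tue 2101:Wed 2102:Thu 2103:Fri✓ 2104:Sun
Years with five Saturdays: 2063, 2068, 2069, 2074, 2075, 2080, 2085, 2086, 2091, 2096, 2097, 2103 → 12.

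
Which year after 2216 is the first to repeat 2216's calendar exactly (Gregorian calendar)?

Two years share a calendar iff Jan 1 falls on the same weekday and both are leap or both are common. 2216: Jan 1 is Monday, leap year.
2217: Jan 1 Wednesday, common
2218: Jan 1 Thursday, common
2219: Jan 1 Friday, common
2220: Jan 1 Saturday, leap
2221: Jan 1 Monday, common
2222: Jan 1 Tuesday, common
2223: Jan 1 Wednesday, common
2224: Jan 1 Thursday, leap
2225: Jan 1 Saturday, common
2226: Jan 1 Sunday, common
2227: Jan 1 Monday, common
2228: Jan 1 Tuesday, leap
2229: Jan 1 Thursday, common
2230: Jan 1 Friday, common
2231: Jan 1 Saturday, common
2232: Jan 1 Sunday, leap
2233: Jan 1 Tuesday, common
2234: Jan 1 Wednesday, common
2235: Jan 1 Thursday, common
2236: Jan 1 Friday, leap
2237: Jan 1 Sunday, common
2238: Jan 1 Monday, common
2239: Jan 1 Tuesday, common
2240: Jan 1 Wednesday, leap
2241: Jan 1 Friday, common
2242: Jan 1 Saturday, common
2243: Jan 1 Sunday, common
2244: Jan 1 Monday, leap
2244 matches on both conditions.

2244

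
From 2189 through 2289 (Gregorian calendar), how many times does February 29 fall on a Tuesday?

Leap years in 2189–2289: 24 of them.
Feb 29 weekday advances by 5 (mod 7) from one leap year to the next four years later (or differs when a century non-leap intervenes).
Leap-day weekdays: 2192:Wed 2196:Mon 2204:Wed 2208:Mon 2212:Sat 2216:Thu 2220:Tue✓ 2224:Sun 2228:Fri 2232:Wed 2236:Mon 2240:Sat 2244:Thu 2248:Tue✓ 2252:Sun 2256:Fri 2260:Wed 2264:Mon 2268:Sat 2272:Thu 2276:Tue✓ 2280:Sun 2284:Fri 2288:Wed
Tuesday: 2220, 2248, 2276 → 3.

3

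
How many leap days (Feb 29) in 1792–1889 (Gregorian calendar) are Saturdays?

3

Leap years in 1792–1889: 24 of them.
Feb 29 weekday advances by 5 (mod 7) from one leap year to the next four years later (or differs when a century non-leap intervenes).
Leap-day weekdays: 1792:Wed 1796:Mon 1804:Wed 1808:Mon 1812:Sat✓ 1816:Thu 1820:Tue 1824:Sun 1828:Fri 1832:Wed 1836:Mon 1840:Sat✓ 1844:Thu 1848:Tue 1852:Sun 1856:Fri 1860:Wed 1864:Mon 1868:Sat✓ 1872:Thu 1876:Tue 1880:Sun 1884:Fri 1888:Wed
Saturday: 1812, 1840, 1868 → 3.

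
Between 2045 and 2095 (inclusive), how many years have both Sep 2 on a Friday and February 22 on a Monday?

1

Check each year's weekday for Sep 2 and February 22:
  2045: Sat/Wed  2046: Sun/Thu  2047: Mon/Fri  2048: Wed/Sat  2049: Thu/Mon  2050: Fri/Tue  2051: Sat/Wed  2052: Mon/Thu  2053: Tue/Sat  2054: Wed/Sun  2055: Thu/Mon  2056: Sat/Tue  2057: Sun/Thu  2058: Mon/Fri  …(23 more)…  2082: Wed/Sun  2083: Thu/Mon  2084: Sat/Tue  2085: Sun/Thu  2086: Mon/Fri  2087: Tue/Sat  2088: Thu/Sun  2089: Fri/Tue  2090: Sat/Wed  2091: Sun/Thu  2092: Tue/Fri  2093: Wed/Sun  2094: Thu/Mon  2095: Fri/Tue
Both conditions hold in: 2072 — 1.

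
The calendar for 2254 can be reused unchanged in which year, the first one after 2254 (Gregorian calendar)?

2265

Two years share a calendar iff Jan 1 falls on the same weekday and both are leap or both are common. 2254: Jan 1 is Sunday, common year.
2255: Jan 1 Monday, common
2256: Jan 1 Tuesday, leap
2257: Jan 1 Thursday, common
2258: Jan 1 Friday, common
2259: Jan 1 Saturday, common
2260: Jan 1 Sunday, leap
2261: Jan 1 Tuesday, common
2262: Jan 1 Wednesday, common
2263: Jan 1 Thursday, common
2264: Jan 1 Friday, leap
2265: Jan 1 Sunday, common
2265 matches on both conditions.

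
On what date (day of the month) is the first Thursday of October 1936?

1

October 1, 1936 is a Thursday, so the first Thursday is the 1st.
The first Thursday is 1 + 0 = 1.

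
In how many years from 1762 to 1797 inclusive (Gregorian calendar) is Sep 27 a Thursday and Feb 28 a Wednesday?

Check each year's weekday for Sep 27 and Feb 28:
  1762: Mon/Sun  1763: Tue/Mon  1764: Thu/Tue  1765: Fri/Thu  1766: Sat/Fri  1767: Sun/Sat  1768: Tue/Sun  1769: Wed/Tue  1770: Thu/Wed ✓  1771: Fri/Thu  1772: Sun/Fri  1773: Mon/Sun  1774: Tue/Mon  1775: Wed/Tue  …(8 more)…  1784: Mon/Sat  1785: Tue/Mon  1786: Wed/Tue  1787: Thu/Wed ✓  1788: Sat/Thu  1789: Sun/Sat  1790: Mon/Sun  1791: Tue/Mon  1792: Thu/Tue  1793: Fri/Thu  1794: Sat/Fri  1795: Sun/Sat  1796: Tue/Sun  1797: Wed/Tue
Both conditions hold in: 1770, 1781, 1787 — 3.

3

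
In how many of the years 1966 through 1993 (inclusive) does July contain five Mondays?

July has 31 days; it has five Mondays when Monday falls among the first (month-length − 28) days — i.e. when July 1 is one of Monday/Sunday/Saturday.
July 1 by year: 1966:Fri 1967:Sat✓ 1968:Mon✓ 1969:Tue 1970:Wed 1971:Thu 1972:Sat✓ 1973:Sun✓ 1974:Mon✓ 1975:Tue 1976:Thu 1977:Fri 1978:Sat✓ 1979:Sun✓ 1980:Tue 1981:Wed 1982:Thu 1983:Fri 1984:Sun✓ 1985:Mon✓ 1986:Tue 1987:Wed 1988:Fri 1989:Sat✓ 1990:Sun✓ 1991:Mon✓ 1992:Wed 1993:Thu
Years with five Mondays: 1967, 1968, 1972, 1973, 1974, 1978, 1979, 1984, 1985, 1989, 1990, 1991 → 12.

12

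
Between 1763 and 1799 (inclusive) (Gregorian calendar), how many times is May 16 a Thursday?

6

Track May 16's weekday year by year (advancing +1, or +2 across a Feb 29):
  1763: Mon  1764: Wed (+2)  1765: Thu (+1) ✓  1766: Fri (+1)  1767: Sat (+1)
  1768: Mon (+2)  1769: Tue (+1)  1770: Wed (+1)  1771: Thu (+1) ✓  1772: Sat (+2)
  1773: Sun (+1)  1774: Mon (+1)  1775: Tue (+1)  1776: Thu (+2) ✓  … (9 more years) …
  1786: Tue (+1)  1787: Wed (+1)  1788: Fri (+2)  1789: Sat (+1)  1790: Sun (+1)
  1791: Mon (+1)  1792: Wed (+2)  1793: Thu (+1) ✓  1794: Fri (+1)  1795: Sat (+1)
  1796: Mon (+2)  1797: Tue (+1)  1798: Wed (+1)  1799: Thu (+1) ✓
Thursday years: 1765, 1771, 1776, 1782, 1793, 1799 — 6 in total.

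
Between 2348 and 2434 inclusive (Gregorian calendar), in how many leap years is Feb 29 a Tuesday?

3

Leap years in 2348–2434: 22 of them.
Feb 29 weekday advances by 5 (mod 7) from one leap year to the next four years later (or differs when a century non-leap intervenes).
Leap-day weekdays: 2348:Sun 2352:Fri 2356:Wed 2360:Mon 2364:Sat 2368:Thu 2372:Tue✓ 2376:Sun 2380:Fri 2384:Wed 2388:Mon 2392:Sat 2396:Thu 2400:Tue✓ 2404:Sun 2408:Fri 2412:Wed 2416:Mon 2420:Sat 2424:Thu 2428:Tue✓ 2432:Sun
Tuesday: 2372, 2400, 2428 → 3.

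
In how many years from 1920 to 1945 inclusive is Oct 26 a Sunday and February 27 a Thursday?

Check each year's weekday for Oct 26 and February 27:
  1920: Tue/Fri  1921: Wed/Sun  1922: Thu/Mon  1923: Fri/Tue  1924: Sun/Wed  1925: Mon/Fri  1926: Tue/Sat  1927: Wed/Sun  1928: Fri/Mon  1929: Sat/Wed  1930: Sun/Thu ✓  1931: Mon/Fri  1932: Wed/Sat  1933: Thu/Mon  1934: Fri/Tue  1935: Sat/Wed  1936: Mon/Thu  1937: Tue/Sat  1938: Wed/Sun  1939: Thu/Mon  1940: Sat/Tue  1941: Sun/Thu ✓  1942: Mon/Fri  1943: Tue/Sat  1944: Thu/Sun  1945: Fri/Tue
Both conditions hold in: 1930, 1941 — 2.

2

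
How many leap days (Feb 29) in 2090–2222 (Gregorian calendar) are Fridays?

Leap years in 2090–2222: 31 of them.
Feb 29 weekday advances by 5 (mod 7) from one leap year to the next four years later (or differs when a century non-leap intervenes).
Leap-day weekdays: 2092:Fri✓ 2096:Wed 2104:Fri✓ 2108:Wed 2112:Mon 2116:Sat 2120:Thu 2124:Tue 2128:Sun 2132:Fri✓ 2136:Wed 2140:Mon 2144:Sat …(5 more)… 2168:Mon 2172:Sat 2176:Thu 2180:Tue 2184:Sun 2188:Fri✓ 2192:Wed 2196:Mon 2204:Wed 2208:Mon 2212:Sat 2216:Thu 2220:Tue
Friday: 2092, 2104, 2132, 2160, 2188 → 5.

5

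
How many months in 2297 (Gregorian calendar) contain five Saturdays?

4

A month of length L has five Saturdays iff its first Saturday is on day ≤ L−28 (so day 1–3 in a 31-day month, 1–2 in a 30-day month, day 1 in a leap February).
Checking each month of 2297: Jan starts Fri (31d) ✓; Feb starts Mon (28d); Mar starts Mon (31d); Apr starts Thu (30d); May starts Sat (31d) ✓; Jun starts Tue (30d); Jul starts Thu (31d) ✓; Aug starts Sun (31d); Sep starts Wed (30d); Oct starts Fri (31d) ✓; Nov starts Mon (30d); Dec starts Wed (31d).
Five-Saturday months: January, May, July, October → 4.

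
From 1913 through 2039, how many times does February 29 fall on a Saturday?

Leap years in 1913–2039: 31 of them.
Feb 29 weekday advances by 5 (mod 7) from one leap year to the next four years later (or differs when a century non-leap intervenes).
Leap-day weekdays: 1916:Tue 1920:Sun 1924:Fri 1928:Wed 1932:Mon 1936:Sat✓ 1940:Thu 1944:Tue 1948:Sun 1952:Fri 1956:Wed 1960:Mon 1964:Sat✓ …(5 more)… 1988:Mon 1992:Sat✓ 1996:Thu 2000:Tue 2004:Sun 2008:Fri 2012:Wed 2016:Mon 2020:Sat✓ 2024:Thu 2028:Tue 2032:Sun 2036:Fri
Saturday: 1936, 1964, 1992, 2020 → 4.

4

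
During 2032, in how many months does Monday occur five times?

A month of length L has five Mondays iff its first Monday is on day ≤ L−28 (so day 1–3 in a 31-day month, 1–2 in a 30-day month, day 1 in a leap February).
Checking each month of 2032: Jan starts Thu (31d); Feb starts Sun (29d); Mar starts Mon (31d) ✓; Apr starts Thu (30d); May starts Sat (31d) ✓; Jun starts Tue (30d); Jul starts Thu (31d); Aug starts Sun (31d) ✓; Sep starts Wed (30d); Oct starts Fri (31d); Nov starts Mon (30d) ✓; Dec starts Wed (31d).
Five-Monday months: March, May, August, November → 4.

4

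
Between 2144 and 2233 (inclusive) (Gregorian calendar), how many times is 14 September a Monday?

13

Track 14 September's weekday year by year (advancing +1, or +2 across a Feb 29):
  2144: Mon ✓  2145: Tue (+1)  2146: Wed (+1)  2147: Thu (+1)  2148: Sat (+2)
  2149: Sun (+1)  2150: Mon (+1) ✓  2151: Tue (+1)  2152: Thu (+2)  2153: Fri (+1)
  2154: Sat (+1)  2155: Sun (+1)  2156: Tue (+2)  2157: Wed (+1)  … (62 more years) …
  2220: Thu (+2)  2221: Fri (+1)  2222: Sat (+1)  2223: Sun (+1)  2224: Tue (+2)
  2225: Wed (+1)  2226: Thu (+1)  2227: Fri (+1)  2228: Sun (+2)  2229: Mon (+1) ✓
  2230: Tue (+1)  2231: Wed (+1)  2232: Fri (+2)  2233: Sat (+1)
Monday years: 2144, 2150, 2161, 2167, 2172, 2178, 2189, 2195, 2201, 2207, 2212, 2218, 2229 — 13 in total.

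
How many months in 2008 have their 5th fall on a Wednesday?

2

Check the 5th of each month of 2008: Jan 5: Sat, Feb 5: Tue, Mar 5: Wed, Apr 5: Sat, May 5: Mon, Jun 5: Thu, Jul 5: Sat, Aug 5: Tue, Sep 5: Fri, Oct 5: Sun, Nov 5: Wed, Dec 5: Fri.
Wednesday occurs in March, November — 2 months.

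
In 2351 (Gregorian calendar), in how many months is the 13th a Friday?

Check the 13th of each month of 2351: Jan 13: Sat, Feb 13: Tue, Mar 13: Tue, Apr 13: Fri, May 13: Sun, Jun 13: Wed, Jul 13: Fri, Aug 13: Mon, Sep 13: Thu, Oct 13: Sat, Nov 13: Tue, Dec 13: Thu.
Friday occurs in April, July — 2 months.

2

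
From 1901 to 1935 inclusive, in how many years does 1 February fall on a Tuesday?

4

Track 1 February's weekday year by year (advancing +1, or +2 across a Feb 29):
  1901: Fri  1902: Sat (+1)  1903: Sun (+1)  1904: Mon (+1)  1905: Wed (+2)
  1906: Thu (+1)  1907: Fri (+1)  1908: Sat (+1)  1909: Mon (+2)  1910: Tue (+1) ✓
  1911: Wed (+1)  1912: Thu (+1)  1913: Sat (+2)  1914: Sun (+1)  … (7 more years) …
  1922: Wed (+1)  1923: Thu (+1)  1924: Fri (+1)  1925: Sun (+2)  1926: Mon (+1)
  1927: Tue (+1) ✓  1928: Wed (+1)  1929: Fri (+2)  1930: Sat (+1)  1931: Sun (+1)
  1932: Mon (+1)  1933: Wed (+2)  1934: Thu (+1)  1935: Fri (+1)
Tuesday years: 1910, 1916, 1921, 1927 — 4 in total.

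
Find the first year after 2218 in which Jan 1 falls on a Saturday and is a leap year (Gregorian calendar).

Jan 1 advances by 2 weekdays after a leap year and by 1 after a common year.
2218: Jan 1 is Thursday.
2219: Friday
2220: Saturday (leap)
2220 begins on a Saturday and is a leap year.

2220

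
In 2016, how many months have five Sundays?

A month of length L has five Sundays iff its first Sunday is on day ≤ L−28 (so day 1–3 in a 31-day month, 1–2 in a 30-day month, day 1 in a leap February).
Checking each month of 2016: Jan starts Fri (31d) ✓; Feb starts Mon (29d); Mar starts Tue (31d); Apr starts Fri (30d); May starts Sun (31d) ✓; Jun starts Wed (30d); Jul starts Fri (31d) ✓; Aug starts Mon (31d); Sep starts Thu (30d); Oct starts Sat (31d) ✓; Nov starts Tue (30d); Dec starts Thu (31d).
Five-Sunday months: January, May, July, October → 4.

4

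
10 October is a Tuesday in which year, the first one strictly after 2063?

2073

From one year to the next, a fixed date's weekday advances by 1, or by 2 when a Feb 29 lies between the two dates.
2063: October 10 is Wednesday.
2064: Friday (+2)
2065: Saturday (+1)
2066: Sunday (+1)
2067: Monday (+1)
2068: Wednesday (+2)
2069: Thursday (+1)
2070: Friday (+1)
2071: Saturday (+1)
2072: Monday (+2)
2073: Tuesday (+1)
10 October falls on a Tuesday in 2073.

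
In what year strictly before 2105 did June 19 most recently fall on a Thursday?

2104

From one year to the next, a fixed date's weekday advances by 1, or by 2 when a Feb 29 lies between the two dates.
2105: June 19 is Friday.
2104: Thursday (−1)
June 19 falls on a Thursday in 2104.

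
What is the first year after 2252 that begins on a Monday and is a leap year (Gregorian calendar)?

Jan 1 advances by 2 weekdays after a leap year and by 1 after a common year.
2252: Jan 1 is Thursday (leap).
2253: Saturday
2254: Sunday
2255: Monday
2256: Tuesday (leap)
2257: Thursday
2258: Friday
2259: Saturday
2260: Sunday (leap)
2261: Tuesday
2262: Wednesday
2263: Thursday
2264: Friday (leap)
2265: Sunday
2266: Monday
2267: Tuesday
2268: Wednesday (leap)
2269: Friday
2270: Saturday
2271: Sunday
2272: Monday (leap)
2272 begins on a Monday and is a leap year.

2272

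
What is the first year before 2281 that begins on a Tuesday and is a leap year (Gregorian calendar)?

2256

Jan 1 advances by 2 weekdays after a leap year and by 1 after a common year.
2281: Jan 1 is Saturday.
2280: Thursday (leap)
2279: Wednesday
2278: Tuesday
2277: Monday
2276: Saturday (leap)
2275: Friday
2274: Thursday
2273: Wednesday
2272: Monday (leap)
2271: Sunday
2270: Saturday
2269: Friday
2268: Wednesday (leap)
2267: Tuesday
2266: Monday
2265: Sunday
2264: Friday (leap)
2263: Thursday
2262: Wednesday
2261: Tuesday
2260: Sunday (leap)
2259: Saturday
2258: Friday
2257: Thursday
2256: Tuesday (leap)
2256 begins on a Tuesday and is a leap year.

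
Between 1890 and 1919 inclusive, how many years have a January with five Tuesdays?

January has 31 days; it has five Tuesdays when Tuesday falls among the first (month-length − 28) days — i.e. when January 1 is one of Tuesday/Monday/Sunday.
January 1 by year: 1890:Wed 1891:Thu 1892:Fri 1893:Sun✓ 1894:Mon✓ 1895:Tue✓ 1896:Wed 1897:Fri 1898:Sat 1899:Sun✓ 1900:Mon✓ 1901:Tue✓ 1902:Wed 1903:Thu 1904:Fri 1905:Sun✓ 1906:Mon✓ 1907:Tue✓ 1908:Wed 1909:Fri 1910:Sat 1911:Sun✓ 1912:Mon✓ 1913:Wed 1914:Thu 1915:Fri 1916:Sat 1917:Mon✓ 1918:Tue✓ 1919:Wed
Years with five Tuesdays: 1893, 1894, 1895, 1899, 1900, 1901, 1905, 1906, 1907, 1911, 1912, 1917, 1918 → 13.

13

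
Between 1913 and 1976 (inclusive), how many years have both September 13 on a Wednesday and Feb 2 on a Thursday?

6

Check each year's weekday for September 13 and Feb 2:
  1913: Sat/Sun  1914: Sun/Mon  1915: Mon/Tue  1916: Wed/Wed  1917: Thu/Fri  1918: Fri/Sat  1919: Sat/Sun  1920: Mon/Mon  1921: Tue/Wed  1922: Wed/Thu ✓  1923: Thu/Fri  1924: Sat/Sat  1925: Sun/Mon  1926: Mon/Tue  …(36 more)…  1963: Fri/Sat  1964: Sun/Sun  1965: Mon/Tue  1966: Tue/Wed  1967: Wed/Thu ✓  1968: Fri/Fri  1969: Sat/Sun  1970: Sun/Mon  1971: Mon/Tue  1972: Wed/Wed  1973: Thu/Fri  1974: Fri/Sat  1975: Sat/Sun  1976: Mon/Mon
Both conditions hold in: 1922, 1933, 1939, 1950, 1961, 1967 — 6.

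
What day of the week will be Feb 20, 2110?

January 1, 2110 is a Wednesday.
February 20 is day 51 of the year, i.e. 50 days after Jan 1.
50 mod 7 = 1, so advance 1 weekday from Wednesday: Thursday.

Thursday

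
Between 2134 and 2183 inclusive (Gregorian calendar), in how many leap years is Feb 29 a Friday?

1

Leap years in 2134–2183: 12 of them.
Feb 29 weekday advances by 5 (mod 7) from one leap year to the next four years later (or differs when a century non-leap intervenes).
Leap-day weekdays: 2136:Wed 2140:Mon 2144:Sat 2148:Thu 2152:Tue 2156:Sun 2160:Fri✓ 2164:Wed 2168:Mon 2172:Sat 2176:Thu 2180:Tue
Friday: 2160 → 1.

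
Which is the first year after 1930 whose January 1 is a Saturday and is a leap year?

1944

Jan 1 advances by 2 weekdays after a leap year and by 1 after a common year.
1930: Jan 1 is Wednesday.
1931: Thursday
1932: Friday (leap)
1933: Sunday
1934: Monday
1935: Tuesday
1936: Wednesday (leap)
1937: Friday
1938: Saturday
1939: Sunday
1940: Monday (leap)
1941: Wednesday
1942: Thursday
1943: Friday
1944: Saturday (leap)
1944 begins on a Saturday and is a leap year.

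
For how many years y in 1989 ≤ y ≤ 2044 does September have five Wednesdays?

September has 30 days; it has five Wednesdays when Wednesday falls among the first (month-length − 28) days — i.e. when September 1 is one of Wednesday/Tuesday.
September 1 by year: 1989:Fri 1990:Sat 1991:Sun 1992:Tue✓ 1993:Wed✓ 1994:Thu 1995:Fri 1996:Sun 1997:Mon 1998:Tue✓ 1999:Wed✓ 2000:Fri 2001:Sat 2002:Sun 2003:Mon …(26 more)… 2030:Sun 2031:Mon 2032:Wed✓ 2033:Thu 2034:Fri 2035:Sat 2036:Mon 2037:Tue✓ 2038:Wed✓ 2039:Thu 2040:Sat 2041:Sun 2042:Mon 2043:Tue✓ 2044:Thu
Years with five Wednesdays: 1992, 1993, 1998, 1999, 2004, 2009, 2010, 2015, 2020, 2021, 2026, 2027, 2032, 2037, 2038, 2043 → 16.

16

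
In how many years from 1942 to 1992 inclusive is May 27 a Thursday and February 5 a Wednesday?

Check each year's weekday for May 27 and February 5:
  1942: Wed/Thu  1943: Thu/Fri  1944: Sat/Sat  1945: Sun/Mon  1946: Mon/Tue  1947: Tue/Wed  1948: Thu/Thu  1949: Fri/Sat  1950: Sat/Sun  1951: Sun/Mon  1952: Tue/Tue  1953: Wed/Thu  1954: Thu/Fri  1955: Fri/Sat  …(23 more)…  1979: Sun/Mon  1980: Tue/Tue  1981: Wed/Thu  1982: Thu/Fri  1983: Fri/Sat  1984: Sun/Sun  1985: Mon/Tue  1986: Tue/Wed  1987: Wed/Thu  1988: Fri/Fri  1989: Sat/Sun  1990: Sun/Mon  1991: Mon/Tue  1992: Wed/Wed
Both conditions hold in: no year — 0.

0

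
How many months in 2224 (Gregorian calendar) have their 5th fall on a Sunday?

2

Check the 5th of each month of 2224: Jan 5: Mon, Feb 5: Thu, Mar 5: Fri, Apr 5: Mon, May 5: Wed, Jun 5: Sat, Jul 5: Mon, Aug 5: Thu, Sep 5: Sun, Oct 5: Tue, Nov 5: Fri, Dec 5: Sun.
Sunday occurs in September, December — 2 months.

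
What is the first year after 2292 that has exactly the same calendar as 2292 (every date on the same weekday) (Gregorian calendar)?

Two years share a calendar iff Jan 1 falls on the same weekday and both are leap or both are common. 2292: Jan 1 is Friday, leap year.
2293: Jan 1 Sunday, common
2294: Jan 1 Monday, common
2295: Jan 1 Tuesday, common
2296: Jan 1 Wednesday, leap
2297: Jan 1 Friday, common
2298: Jan 1 Saturday, common
2299: Jan 1 Sunday, common
2300: Jan 1 Monday, common
2301: Jan 1 Tuesday, common
2302: Jan 1 Wednesday, common
2303: Jan 1 Thursday, common
2304: Jan 1 Friday, leap
2304 matches on both conditions.

2304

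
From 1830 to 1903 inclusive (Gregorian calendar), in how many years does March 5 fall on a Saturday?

11

Track March 5's weekday year by year (advancing +1, or +2 across a Feb 29):
  1830: Fri  1831: Sat (+1) ✓  1832: Mon (+2)  1833: Tue (+1)  1834: Wed (+1)
  1835: Thu (+1)  1836: Sat (+2) ✓  1837: Sun (+1)  1838: Mon (+1)  1839: Tue (+1)
  1840: Thu (+2)  1841: Fri (+1)  1842: Sat (+1) ✓  1843: Sun (+1)  … (46 more years) …
  1890: Wed (+1)  1891: Thu (+1)  1892: Sat (+2) ✓  1893: Sun (+1)  1894: Mon (+1)
  1895: Tue (+1)  1896: Thu (+2)  1897: Fri (+1)  1898: Sat (+1) ✓  1899: Sun (+1)
  1900: Mon (+1)  1901: Tue (+1)  1902: Wed (+1)  1903: Thu (+1)
Saturday years: 1831, 1836, 1842, 1853, 1859, 1864, 1870, 1881, 1887, 1892, 1898 — 11 in total.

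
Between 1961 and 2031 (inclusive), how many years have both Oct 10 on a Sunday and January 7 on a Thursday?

8

Check each year's weekday for Oct 10 and January 7:
  1961: Tue/Sat  1962: Wed/Sun  1963: Thu/Mon  1964: Sat/Tue  1965: Sun/Thu ✓  1966: Mon/Fri  1967: Tue/Sat  1968: Thu/Sun  1969: Fri/Tue  1970: Sat/Wed  1971: Sun/Thu ✓  1972: Tue/Fri  1973: Wed/Sun  1974: Thu/Mon  …(43 more)…  2018: Wed/Sun  2019: Thu/Mon  2020: Sat/Tue  2021: Sun/Thu ✓  2022: Mon/Fri  2023: Tue/Sat  2024: Thu/Sun  2025: Fri/Tue  2026: Sat/Wed  2027: Sun/Thu ✓  2028: Tue/Fri  2029: Wed/Sun  2030: Thu/Mon  2031: Fri/Tue
Both conditions hold in: 1965, 1971, 1982, 1993, 1999, 2010, 2021, 2027 — 8.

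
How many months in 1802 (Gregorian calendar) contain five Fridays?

5

A month of length L has five Fridays iff its first Friday is on day ≤ L−28 (so day 1–3 in a 31-day month, 1–2 in a 30-day month, day 1 in a leap February).
Checking each month of 1802: Jan starts Fri (31d) ✓; Feb starts Mon (28d); Mar starts Mon (31d); Apr starts Thu (30d) ✓; May starts Sat (31d); Jun starts Tue (30d); Jul starts Thu (31d) ✓; Aug starts Sun (31d); Sep starts Wed (30d); Oct starts Fri (31d) ✓; Nov starts Mon (30d); Dec starts Wed (31d) ✓.
Five-Friday months: January, April, July, October, December → 5.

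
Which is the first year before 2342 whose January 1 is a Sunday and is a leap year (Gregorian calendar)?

2328

Jan 1 advances by 2 weekdays after a leap year and by 1 after a common year.
2342: Jan 1 is Thursday.
2341: Wednesday
2340: Monday (leap)
2339: Sunday
2338: Saturday
2337: Friday
2336: Wednesday (leap)
2335: Tuesday
2334: Monday
2333: Sunday
2332: Friday (leap)
2331: Thursday
2330: Wednesday
2329: Tuesday
2328: Sunday (leap)
2328 begins on a Sunday and is a leap year.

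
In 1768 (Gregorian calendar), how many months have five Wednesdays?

4

A month of length L has five Wednesdays iff its first Wednesday is on day ≤ L−28 (so day 1–3 in a 31-day month, 1–2 in a 30-day month, day 1 in a leap February).
Checking each month of 1768: Jan starts Fri (31d); Feb starts Mon (29d); Mar starts Tue (31d) ✓; Apr starts Fri (30d); May starts Sun (31d); Jun starts Wed (30d) ✓; Jul starts Fri (31d); Aug starts Mon (31d) ✓; Sep starts Thu (30d); Oct starts Sat (31d); Nov starts Tue (30d) ✓; Dec starts Thu (31d).
Five-Wednesday months: March, June, August, November → 4.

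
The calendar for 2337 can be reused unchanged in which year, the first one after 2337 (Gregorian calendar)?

2343

Two years share a calendar iff Jan 1 falls on the same weekday and both are leap or both are common. 2337: Jan 1 is Friday, common year.
2338: Jan 1 Saturday, common
2339: Jan 1 Sunday, common
2340: Jan 1 Monday, leap
2341: Jan 1 Wednesday, common
2342: Jan 1 Thursday, common
2343: Jan 1 Friday, common
2343 matches on both conditions.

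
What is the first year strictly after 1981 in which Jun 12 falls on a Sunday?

From one year to the next, a fixed date's weekday advances by 1, or by 2 when a Feb 29 lies between the two dates.
1981: June 12 is Friday.
1982: Saturday (+1)
1983: Sunday (+1)
Jun 12 falls on a Sunday in 1983.

1983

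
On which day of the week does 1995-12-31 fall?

January 1, 1995 is a Sunday.
December 31 is day 365 of the year, i.e. 364 days after Jan 1.
364 mod 7 = 0, so advance 0 weekdays from Sunday: Sunday.

Sunday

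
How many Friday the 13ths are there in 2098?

1

Check the 13th of each month of 2098: Jan 13: Mon, Feb 13: Thu, Mar 13: Thu, Apr 13: Sun, May 13: Tue, Jun 13: Fri, Jul 13: Sun, Aug 13: Wed, Sep 13: Sat, Oct 13: Mon, Nov 13: Thu, Dec 13: Sat.
Friday occurs in June — 1 month.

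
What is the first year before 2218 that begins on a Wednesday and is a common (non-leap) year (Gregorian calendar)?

2217

Jan 1 advances by 2 weekdays after a leap year and by 1 after a common year.
2218: Jan 1 is Thursday.
2217: Wednesday
2217 begins on a Wednesday and is a common year.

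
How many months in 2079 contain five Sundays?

A month of length L has five Sundays iff its first Sunday is on day ≤ L−28 (so day 1–3 in a 31-day month, 1–2 in a 30-day month, day 1 in a leap February).
Checking each month of 2079: Jan starts Sun (31d) ✓; Feb starts Wed (28d); Mar starts Wed (31d); Apr starts Sat (30d) ✓; May starts Mon (31d); Jun starts Thu (30d); Jul starts Sat (31d) ✓; Aug starts Tue (31d); Sep starts Fri (30d); Oct starts Sun (31d) ✓; Nov starts Wed (30d); Dec starts Fri (31d) ✓.
Five-Sunday months: January, April, July, October, December → 5.

5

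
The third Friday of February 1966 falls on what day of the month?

18

February 1, 1966 is a Tuesday, so the first Friday is the 4th.
The third Friday is 4 + 14 = 18.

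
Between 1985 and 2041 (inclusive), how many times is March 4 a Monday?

9

Track March 4's weekday year by year (advancing +1, or +2 across a Feb 29):
  1985: Mon ✓  1986: Tue (+1)  1987: Wed (+1)  1988: Fri (+2)  1989: Sat (+1)
  1990: Sun (+1)  1991: Mon (+1) ✓  1992: Wed (+2)  1993: Thu (+1)  1994: Fri (+1)
  1995: Sat (+1)  1996: Mon (+2) ✓  1997: Tue (+1)  1998: Wed (+1)  … (29 more years) …
  2028: Sat (+2)  2029: Sun (+1)  2030: Mon (+1) ✓  2031: Tue (+1)  2032: Thu (+2)
  2033: Fri (+1)  2034: Sat (+1)  2035: Sun (+1)  2036: Tue (+2)  2037: Wed (+1)
  2038: Thu (+1)  2039: Fri (+1)  2040: Sun (+2)  2041: Mon (+1) ✓
Monday years: 1985, 1991, 1996, 2002, 2013, 2019, 2024, 2030, 2041 — 9 in total.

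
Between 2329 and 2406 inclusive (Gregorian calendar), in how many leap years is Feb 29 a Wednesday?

2

Leap years in 2329–2406: 19 of them.
Feb 29 weekday advances by 5 (mod 7) from one leap year to the next four years later (or differs when a century non-leap intervenes).
Leap-day weekdays: 2332:Mon 2336:Sat 2340:Thu 2344:Tue 2348:Sun 2352:Fri 2356:Wed✓ 2360:Mon 2364:Sat 2368:Thu 2372:Tue 2376:Sun 2380:Fri 2384:Wed✓ 2388:Mon 2392:Sat 2396:Thu 2400:Tue 2404:Sun
Wednesday: 2356, 2384 → 2.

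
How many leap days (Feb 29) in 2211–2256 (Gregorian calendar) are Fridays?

2

Leap years in 2211–2256: 12 of them.
Feb 29 weekday advances by 5 (mod 7) from one leap year to the next four years later (or differs when a century non-leap intervenes).
Leap-day weekdays: 2212:Sat 2216:Thu 2220:Tue 2224:Sun 2228:Fri✓ 2232:Wed 2236:Mon 2240:Sat 2244:Thu 2248:Tue 2252:Sun 2256:Fri✓
Friday: 2228, 2256 → 2.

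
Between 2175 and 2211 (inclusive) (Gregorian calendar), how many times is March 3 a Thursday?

5

Track March 3's weekday year by year (advancing +1, or +2 across a Feb 29):
  2175: Fri  2176: Sun (+2)  2177: Mon (+1)  2178: Tue (+1)  2179: Wed (+1)
  2180: Fri (+2)  2181: Sat (+1)  2182: Sun (+1)  2183: Mon (+1)  2184: Wed (+2)
  2185: Thu (+1) ✓  2186: Fri (+1)  2187: Sat (+1)  2188: Mon (+2)  … (9 more years) …
  2198: Sat (+1)  2199: Sun (+1)  2200: Mon (+1)  2201: Tue (+1)  2202: Wed (+1)
  2203: Thu (+1) ✓  2204: Sat (+2)  2205: Sun (+1)  2206: Mon (+1)  2207: Tue (+1)
  2208: Thu (+2) ✓  2209: Fri (+1)  2210: Sat (+1)  2211: Sun (+1)
Thursday years: 2185, 2191, 2196, 2203, 2208 — 5 in total.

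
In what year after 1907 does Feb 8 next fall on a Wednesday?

1911

From one year to the next, a fixed date's weekday advances by 1, or by 2 when a Feb 29 lies between the two dates.
1907: February 8 is Friday.
1908: Saturday (+1)
1909: Monday (+2)
1910: Tuesday (+1)
1911: Wednesday (+1)
Feb 8 falls on a Wednesday in 1911.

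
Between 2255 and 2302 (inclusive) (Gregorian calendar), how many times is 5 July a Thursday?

8

Track 5 July's weekday year by year (advancing +1, or +2 across a Feb 29):
  2255: Thu ✓  2256: Sat (+2)  2257: Sun (+1)  2258: Mon (+1)  2259: Tue (+1)
  2260: Thu (+2) ✓  2261: Fri (+1)  2262: Sat (+1)  2263: Sun (+1)  2264: Tue (+2)
  2265: Wed (+1)  2266: Thu (+1) ✓  2267: Fri (+1)  2268: Sun (+2)  … (20 more years) …
  2289: Fri (+1)  2290: Sat (+1)  2291: Sun (+1)  2292: Tue (+2)  2293: Wed (+1)
  2294: Thu (+1) ✓  2295: Fri (+1)  2296: Sun (+2)  2297: Mon (+1)  2298: Tue (+1)
  2299: Wed (+1)  2300: Thu (+1) ✓  2301: Fri (+1)  2302: Sat (+1)
Thursday years: 2255, 2260, 2266, 2277, 2283, 2288, 2294, 2300 — 8 in total.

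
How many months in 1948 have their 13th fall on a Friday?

Check the 13th of each month of 1948: Jan 13: Tue, Feb 13: Fri, Mar 13: Sat, Apr 13: Tue, May 13: Thu, Jun 13: Sun, Jul 13: Tue, Aug 13: Fri, Sep 13: Mon, Oct 13: Wed, Nov 13: Sat, Dec 13: Mon.
Friday occurs in February, August — 2 months.

2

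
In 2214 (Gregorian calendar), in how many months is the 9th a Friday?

2

Check the 9th of each month of 2214: Jan 9: Sun, Feb 9: Wed, Mar 9: Wed, Apr 9: Sat, May 9: Mon, Jun 9: Thu, Jul 9: Sat, Aug 9: Tue, Sep 9: Fri, Oct 9: Sun, Nov 9: Wed, Dec 9: Fri.
Friday occurs in September, December — 2 months.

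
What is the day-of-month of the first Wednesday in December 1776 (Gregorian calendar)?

December 1, 1776 is a Sunday, so the first Wednesday is the 4th.
The first Wednesday is 4 + 0 = 4.

4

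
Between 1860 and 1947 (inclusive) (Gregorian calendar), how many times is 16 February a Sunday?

Track 16 February's weekday year by year (advancing +1, or +2 across a Feb 29):
  1860: Thu  1861: Sat (+2)  1862: Sun (+1) ✓  1863: Mon (+1)  1864: Tue (+1)
  1865: Thu (+2)  1866: Fri (+1)  1867: Sat (+1)  1868: Sun (+1) ✓  1869: Tue (+2)
  1870: Wed (+1)  1871: Thu (+1)  1872: Fri (+1)  1873: Sun (+2) ✓  … (60 more years) …
  1934: Fri (+1)  1935: Sat (+1)  1936: Sun (+1) ✓  1937: Tue (+2)  1938: Wed (+1)
  1939: Thu (+1)  1940: Fri (+1)  1941: Sun (+2) ✓  1942: Mon (+1)  1943: Tue (+1)
  1944: Wed (+1)  1945: Fri (+2)  1946: Sat (+1)  1947: Sun (+1) ✓
Sunday years: 1862, 1868, 1873, 1879, 1890, 1896, 1902, 1908, 1913, 1919, 1930, 1936, 1941, 1947 — 14 in total.

14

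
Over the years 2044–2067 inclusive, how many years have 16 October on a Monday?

Track 16 October's weekday year by year (advancing +1, or +2 across a Feb 29):
  2044: Sun  2045: Mon (+1) ✓  2046: Tue (+1)  2047: Wed (+1)  2048: Fri (+2)
  2049: Sat (+1)  2050: Sun (+1)  2051: Mon (+1) ✓  2052: Wed (+2)  2053: Thu (+1)
  2054: Fri (+1)  2055: Sat (+1)  2056: Mon (+2) ✓  2057: Tue (+1)  2058: Wed (+1)
  2059: Thu (+1)  2060: Sat (+2)  2061: Sun (+1)  2062: Mon (+1) ✓  2063: Tue (+1)
  2064: Thu (+2)  2065: Fri (+1)  2066: Sat (+1)  2067: Sun (+1)
Monday years: 2045, 2051, 2056, 2062 — 4 in total.

4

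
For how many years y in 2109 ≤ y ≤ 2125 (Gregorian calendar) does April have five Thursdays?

April has 30 days; it has five Thursdays when Thursday falls among the first (month-length − 28) days — i.e. when April 1 is one of Thursday/Wednesday.
April 1 by year: 2109:Mon 2110:Tue 2111:Wed✓ 2112:Fri 2113:Sat 2114:Sun 2115:Mon 2116:Wed✓ 2117:Thu✓ 2118:Fri 2119:Sat 2120:Mon 2121:Tue 2122:Wed✓ 2123:Thu✓ 2124:Sat 2125:Sun
Years with five Thursdays: 2111, 2116, 2117, 2122, 2123 → 5.

5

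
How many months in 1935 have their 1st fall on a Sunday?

2

Check the 1st of each month of 1935: Jan 1: Tue, Feb 1: Fri, Mar 1: Fri, Apr 1: Mon, May 1: Wed, Jun 1: Sat, Jul 1: Mon, Aug 1: Thu, Sep 1: Sun, Oct 1: Tue, Nov 1: Fri, Dec 1: Sun.
Sunday occurs in September, December — 2 months.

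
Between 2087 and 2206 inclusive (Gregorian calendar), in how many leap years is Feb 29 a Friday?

5

Leap years in 2087–2206: 28 of them.
Feb 29 weekday advances by 5 (mod 7) from one leap year to the next four years later (or differs when a century non-leap intervenes).
Leap-day weekdays: 2088:Sun 2092:Fri✓ 2096:Wed 2104:Fri✓ 2108:Wed 2112:Mon 2116:Sat 2120:Thu 2124:Tue 2128:Sun 2132:Fri✓ 2136:Wed 2140:Mon 2144:Sat 2148:Thu 2152:Tue 2156:Sun 2160:Fri✓ 2164:Wed 2168:Mon 2172:Sat 2176:Thu 2180:Tue 2184:Sun 2188:Fri✓ 2192:Wed 2196:Mon 2204:Wed
Friday: 2092, 2104, 2132, 2160, 2188 → 5.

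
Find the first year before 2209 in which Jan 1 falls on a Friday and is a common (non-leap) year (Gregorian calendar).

2202

Jan 1 advances by 2 weekdays after a leap year and by 1 after a common year.
2209: Jan 1 is Sunday.
2208: Friday (leap)
2207: Thursday
2206: Wednesday
2205: Tuesday
2204: Sunday (leap)
2203: Saturday
2202: Friday
2202 begins on a Friday and is a common year.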